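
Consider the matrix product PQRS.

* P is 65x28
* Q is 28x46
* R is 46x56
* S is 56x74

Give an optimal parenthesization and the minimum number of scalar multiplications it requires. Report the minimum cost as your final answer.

Adjacent pairs: PQ = 65·28·46 = 83720; QR = 28·46·56 = 72128; RS = 46·56·74 = 190624.
Length 3: P..R: k=1: 0+72128+65·28·56=174048; k=2: 83720+0+65·46·56=251160 → min 174048 | Q..S: k=2: 0+190624+28·46·74=285936; k=3: 72128+0+28·56·74=188160 → min 188160.
Length 4: P..S: k=1: 0+188160+65·28·74=322840; k=2: 83720+190624+65·46·74=495604; k=3: 174048+0+65·56·74=443408 → min 322840.
Optimal parenthesization: (P((QR)S)) with cost 322840.

322840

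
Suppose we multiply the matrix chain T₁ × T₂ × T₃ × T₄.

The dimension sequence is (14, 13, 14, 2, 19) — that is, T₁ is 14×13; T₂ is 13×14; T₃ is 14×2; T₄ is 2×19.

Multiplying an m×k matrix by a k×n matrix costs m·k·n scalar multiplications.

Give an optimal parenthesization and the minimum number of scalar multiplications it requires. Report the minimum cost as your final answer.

1260

Adjacent pairs: T₁T₂ = 14·13·14 = 2548; T₂T₃ = 13·14·2 = 364; T₃T₄ = 14·2·19 = 532.
Length 3: T₁..T₃: k=1: 0+364+14·13·2=728; k=2: 2548+0+14·14·2=2940 → min 728 | T₂..T₄: k=2: 0+532+13·14·19=3990; k=3: 364+0+13·2·19=858 → min 858.
Length 4: T₁..T₄: k=1: 0+858+14·13·19=4316; k=2: 2548+532+14·14·19=6804; k=3: 728+0+14·2·19=1260 → min 1260.
Optimal parenthesization: ((T₁ × (T₂ × T₃)) × T₄) with cost 1260.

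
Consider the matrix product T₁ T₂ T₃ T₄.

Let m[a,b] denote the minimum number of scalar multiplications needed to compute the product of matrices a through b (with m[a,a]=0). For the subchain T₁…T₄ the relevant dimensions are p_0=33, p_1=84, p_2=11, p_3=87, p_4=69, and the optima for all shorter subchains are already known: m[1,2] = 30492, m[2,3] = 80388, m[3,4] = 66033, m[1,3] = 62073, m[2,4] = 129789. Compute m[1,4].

121572

m[1,4] = min over k∈[1,3] of m[1,k]+m[k+1,4]+p_{0}·p_k·p_{4}.
k=1: 0 + 129789 + 33·84·69 = 321057; k=2: 30492 + 66033 + 33·11·69 = 121572; k=3: 62073 + 0 + 33·87·69 = 260172.
Minimum: 121572 at k=2.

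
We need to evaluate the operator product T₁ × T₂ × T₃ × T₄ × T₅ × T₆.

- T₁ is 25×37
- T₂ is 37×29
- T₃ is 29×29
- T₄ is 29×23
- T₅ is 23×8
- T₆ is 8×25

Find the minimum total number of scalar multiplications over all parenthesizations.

Adjacent pairs: T₁T₂ = 25·37·29 = 26825; T₂T₃ = 37·29·29 = 31117; T₃T₄ = 29·29·23 = 19343; T₄T₅ = 29·23·8 = 5336; T₅T₆ = 23·8·25 = 4600.
Length 3: T₁..T₃: k=1: 0+31117+25·37·29=57942; k=2: 26825+0+25·29·29=47850 → min 47850 | T₂..T₄: k=2: 0+19343+37·29·23=44022; k=3: 31117+0+37·29·23=55796 → min 44022 | T₃..T₅: k=3: 0+5336+29·29·8=12064; k=4: 19343+0+29·23·8=24679 → min 12064 | T₄..T₆: k=4: 0+4600+29·23·25=21275; k=5: 5336+0+29·8·25=11136 → min 11136.
Length 4: T₁..T₄: k=1: 0+44022+25·37·23=65297; k=2: 26825+19343+25·29·23=62843; k=3: 47850+0+25·29·23=64525 → min 62843 | T₂..T₅: k=2: 0+12064+37·29·8=20648; k=3: 31117+5336+37·29·8=45037; k=4: 44022+0+37·23·8=50830 → min 20648 | T₃..T₆: k=3: 0+11136+29·29·25=32161; k=4: 19343+4600+29·23·25=40618; k=5: 12064+0+29·8·25=17864 → min 17864.
Length 5: T₁..T₅: k=1: 0+20648+25·37·8=28048; k=2: 26825+12064+25·29·8=44689; k=3: 47850+5336+25·29·8=58986; k=4: 62843+0+25·23·8=67443 → min 28048 | T₂..T₆: k=2: 0+17864+37·29·25=44689; k=3: 31117+11136+37·29·25=69078; k=4: 44022+4600+37·23·25=69897; k=5: 20648+0+37·8·25=28048 → min 28048.
Length 6: T₁..T₆: k=1: 0+28048+25·37·25=51173; k=2: 26825+17864+25·29·25=62814; k=3: 47850+11136+25·29·25=77111; k=4: 62843+4600+25·23·25=81818; k=5: 28048+0+25·8·25=33048 → min 33048.
Optimal order: ((T₁ × (T₂ × (T₃ × (T₄ × T₅)))) × T₆) with cost 33048.

33048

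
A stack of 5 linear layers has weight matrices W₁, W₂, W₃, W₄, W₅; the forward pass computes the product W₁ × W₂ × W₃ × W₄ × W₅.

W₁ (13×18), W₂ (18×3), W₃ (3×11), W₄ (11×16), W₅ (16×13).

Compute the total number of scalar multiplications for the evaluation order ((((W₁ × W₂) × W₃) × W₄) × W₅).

6123

(W₁ × W₂): 13×18 by 18×3 → 13×3, cost 13·18·3 = 702
((W₁ × W₂) × W₃): 13×3 by 3×11 → 13×11, cost 13·3·11 = 429; cumulative 1131
(((W₁ × W₂) × W₃) × W₄): 13×11 by 11×16 → 13×16, cost 13·11·16 = 2288; cumulative 3419
((((W₁ × W₂) × W₃) × W₄) × W₅): 13×16 by 16×13 → 13×13, cost 13·16·13 = 2704; cumulative 6123
Total: 6123 scalar multiplications.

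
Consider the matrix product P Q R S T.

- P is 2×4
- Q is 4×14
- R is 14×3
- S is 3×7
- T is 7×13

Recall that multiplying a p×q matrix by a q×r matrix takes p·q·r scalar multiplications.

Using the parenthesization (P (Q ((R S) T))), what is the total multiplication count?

2400

(R S): 14×3 by 3×7 → 14×7, cost 14·3·7 = 294
((R S) T): 14×7 by 7×13 → 14×13, cost 14·7·13 = 1274; cumulative 1568
(Q ((R S) T)): 4×14 by 14×13 → 4×13, cost 4·14·13 = 728; cumulative 2296
(P (Q ((R S) T))): 2×4 by 4×13 → 2×13, cost 2·4·13 = 104; cumulative 2400
Total: 2400 scalar multiplications.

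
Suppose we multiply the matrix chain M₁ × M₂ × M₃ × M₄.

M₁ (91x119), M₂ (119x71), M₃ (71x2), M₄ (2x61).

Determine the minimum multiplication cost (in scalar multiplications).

Adjacent pairs: M₁M₂ = 91·119·71 = 768859; M₂M₃ = 119·71·2 = 16898; M₃M₄ = 71·2·61 = 8662.
Length 3: M₁..M₃: k=1: 0+16898+91·119·2=38556; k=2: 768859+0+91·71·2=781781 → min 38556 | M₂..M₄: k=2: 0+8662+119·71·61=524051; k=3: 16898+0+119·2·61=31416 → min 31416.
Length 4: M₁..M₄: k=1: 0+31416+91·119·61=691985; k=2: 768859+8662+91·71·61=1171642; k=3: 38556+0+91·2·61=49658 → min 49658.
Optimal order: ((M₁ × (M₂ × M₃)) × M₄) with cost 49658.

49658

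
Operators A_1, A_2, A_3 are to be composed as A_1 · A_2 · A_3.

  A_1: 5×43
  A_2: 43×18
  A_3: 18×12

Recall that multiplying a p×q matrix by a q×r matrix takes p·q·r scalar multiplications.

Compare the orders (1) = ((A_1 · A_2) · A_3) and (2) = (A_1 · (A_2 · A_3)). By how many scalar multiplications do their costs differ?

6918

Order (1) = ((A_1 · A_2) · A_3): (A_1 · A_2): 5×43 by 43×18 → 5×18, cost 5·43·18 = 3870; ((A_1 · A_2) · A_3): 5×18 by 18×12 → 5×12, cost 5·18·12 = 1080; cumulative 4950. Total 4950.
Order (2) = (A_1 · (A_2 · A_3)): (A_2 · A_3): 43×18 by 18×12 → 43×12, cost 43·18·12 = 9288; (A_1 · (A_2 · A_3)): 5×43 by 43×12 → 5×12, cost 5·43·12 = 2580; cumulative 11868. Total 11868.
Difference: |4950 − 11868| = 6918.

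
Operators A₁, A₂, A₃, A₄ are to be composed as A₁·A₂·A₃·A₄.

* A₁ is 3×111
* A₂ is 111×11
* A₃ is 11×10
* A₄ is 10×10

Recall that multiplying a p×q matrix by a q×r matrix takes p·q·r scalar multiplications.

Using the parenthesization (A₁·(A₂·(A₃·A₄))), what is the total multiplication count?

(A₃·A₄): 11×10 by 10×10 → 11×10, cost 11·10·10 = 1100
(A₂·(A₃·A₄)): 111×11 by 11×10 → 111×10, cost 111·11·10 = 12210; cumulative 13310
(A₁·(A₂·(A₃·A₄))): 3×111 by 111×10 → 3×10, cost 3·111·10 = 3330; cumulative 16640
Total: 16640 scalar multiplications.

16640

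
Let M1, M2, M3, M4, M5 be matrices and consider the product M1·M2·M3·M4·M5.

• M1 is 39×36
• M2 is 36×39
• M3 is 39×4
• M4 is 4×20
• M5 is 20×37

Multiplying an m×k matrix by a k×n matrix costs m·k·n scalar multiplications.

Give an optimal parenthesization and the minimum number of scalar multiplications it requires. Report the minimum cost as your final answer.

19964

Adjacent pairs: M1M2 = 39·36·39 = 54756; M2M3 = 36·39·4 = 5616; M3M4 = 39·4·20 = 3120; M4M5 = 4·20·37 = 2960.
Length 3: M1..M3: k=1: 0+5616+39·36·4=11232; k=2: 54756+0+39·39·4=60840 → min 11232 | M2..M4: k=2: 0+3120+36·39·20=31200; k=3: 5616+0+36·4·20=8496 → min 8496 | M3..M5: k=3: 0+2960+39·4·37=8732; k=4: 3120+0+39·20·37=31980 → min 8732.
Length 4: M1..M4: k=1: 0+8496+39·36·20=36576; k=2: 54756+3120+39·39·20=88296; k=3: 11232+0+39·4·20=14352 → min 14352 | M2..M5: k=2: 0+8732+36·39·37=60680; k=3: 5616+2960+36·4·37=13904; k=4: 8496+0+36·20·37=35136 → min 13904.
Length 5: M1..M5: k=1: 0+13904+39·36·37=65852; k=2: 54756+8732+39·39·37=119765; k=3: 11232+2960+39·4·37=19964; k=4: 14352+0+39·20·37=43212 → min 19964.
Optimal parenthesization: ((M1·(M2·M3))·(M4·M5)) with cost 19964.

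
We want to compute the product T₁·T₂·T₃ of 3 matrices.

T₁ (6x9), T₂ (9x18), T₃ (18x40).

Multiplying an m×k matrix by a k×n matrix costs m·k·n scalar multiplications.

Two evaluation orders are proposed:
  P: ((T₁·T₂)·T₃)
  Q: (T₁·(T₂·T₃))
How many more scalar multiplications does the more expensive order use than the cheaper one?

3348

Order P = ((T₁·T₂)·T₃): (T₁·T₂): 6×9 by 9×18 → 6×18, cost 6·9·18 = 972; ((T₁·T₂)·T₃): 6×18 by 18×40 → 6×40, cost 6·18·40 = 4320; cumulative 5292. Total 5292.
Order Q = (T₁·(T₂·T₃)): (T₂·T₃): 9×18 by 18×40 → 9×40, cost 9·18·40 = 6480; (T₁·(T₂·T₃)): 6×9 by 9×40 → 6×40, cost 6·9·40 = 2160; cumulative 8640. Total 8640.
Difference: |5292 − 8640| = 3348.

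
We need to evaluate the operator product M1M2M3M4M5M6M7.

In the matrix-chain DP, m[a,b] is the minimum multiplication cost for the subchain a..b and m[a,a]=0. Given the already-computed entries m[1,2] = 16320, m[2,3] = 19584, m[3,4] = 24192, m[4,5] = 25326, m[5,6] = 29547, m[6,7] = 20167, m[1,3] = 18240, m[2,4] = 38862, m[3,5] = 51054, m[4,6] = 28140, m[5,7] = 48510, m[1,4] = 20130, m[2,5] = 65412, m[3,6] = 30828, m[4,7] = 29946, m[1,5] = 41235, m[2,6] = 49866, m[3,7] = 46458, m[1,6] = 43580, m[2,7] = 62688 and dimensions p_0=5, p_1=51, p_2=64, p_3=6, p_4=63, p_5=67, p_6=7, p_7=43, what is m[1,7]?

45085

m[1,7] = min over k∈[1,6] of m[1,k]+m[k+1,7]+p_{0}·p_k·p_{7}.
k=1: 0 + 62688 + 5·51·43 = 73653; k=2: 16320 + 46458 + 5·64·43 = 76538; k=3: 18240 + 29946 + 5·6·43 = 49476; k=4: 20130 + 48510 + 5·63·43 = 82185; k=5: 41235 + 20167 + 5·67·43 = 75807; k=6: 43580 + 0 + 5·7·43 = 45085.
Minimum: 45085 at k=6.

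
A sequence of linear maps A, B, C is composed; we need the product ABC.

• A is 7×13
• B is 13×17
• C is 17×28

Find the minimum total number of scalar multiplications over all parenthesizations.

Order (A(BC)): (BC): 13×17 by 17×28 → 13×28, cost 13·17·28 = 6188; (A(BC)): 7×13 by 13×28 → 7×28, cost 7·13·28 = 2548; cumulative 8736. Total 8736.
Order ((AB)C): (AB): 7×13 by 13×17 → 7×17, cost 7·13·17 = 1547; ((AB)C): 7×17 by 17×28 → 7×28, cost 7·17·28 = 3332; cumulative 4879. Total 4879.
Minimum: 4879.

4879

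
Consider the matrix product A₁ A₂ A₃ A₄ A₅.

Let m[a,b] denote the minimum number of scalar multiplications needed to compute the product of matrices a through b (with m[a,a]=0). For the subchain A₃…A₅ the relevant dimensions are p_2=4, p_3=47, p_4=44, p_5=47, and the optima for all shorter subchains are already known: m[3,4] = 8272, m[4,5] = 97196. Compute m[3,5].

16544

m[3,5] = min over k∈[3,4] of m[3,k]+m[k+1,5]+p_{2}·p_k·p_{5}.
k=3: 0 + 97196 + 4·47·47 = 106032; k=4: 8272 + 0 + 4·44·47 = 16544.
Minimum: 16544 at k=4.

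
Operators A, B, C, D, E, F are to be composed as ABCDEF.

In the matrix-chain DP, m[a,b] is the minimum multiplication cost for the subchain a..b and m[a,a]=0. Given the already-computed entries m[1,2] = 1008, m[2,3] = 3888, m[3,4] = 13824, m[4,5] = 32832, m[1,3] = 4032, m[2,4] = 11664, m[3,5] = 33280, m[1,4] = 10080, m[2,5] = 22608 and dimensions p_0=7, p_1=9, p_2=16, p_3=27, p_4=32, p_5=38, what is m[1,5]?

m[1,5] = min over k∈[1,4] of m[1,k]+m[k+1,5]+p_{0}·p_k·p_{5}.
k=1: 0 + 22608 + 7·9·38 = 25002; k=2: 1008 + 33280 + 7·16·38 = 38544; k=3: 4032 + 32832 + 7·27·38 = 44046; k=4: 10080 + 0 + 7·32·38 = 18592.
Minimum: 18592 at k=4.

18592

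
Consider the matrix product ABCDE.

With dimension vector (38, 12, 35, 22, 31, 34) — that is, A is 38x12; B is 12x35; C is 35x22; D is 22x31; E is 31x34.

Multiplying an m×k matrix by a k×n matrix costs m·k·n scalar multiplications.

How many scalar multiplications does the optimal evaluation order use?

Adjacent pairs: AB = 38·12·35 = 15960; BC = 12·35·22 = 9240; CD = 35·22·31 = 23870; DE = 22·31·34 = 23188.
Length 3: A..C: k=1: 0+9240+38·12·22=19272; k=2: 15960+0+38·35·22=45220 → min 19272 | B..D: k=2: 0+23870+12·35·31=36890; k=3: 9240+0+12·22·31=17424 → min 17424 | C..E: k=3: 0+23188+35·22·34=49368; k=4: 23870+0+35·31·34=60760 → min 49368.
Length 4: A..D: k=1: 0+17424+38·12·31=31560; k=2: 15960+23870+38·35·31=81060; k=3: 19272+0+38·22·31=45188 → min 31560 | B..E: k=2: 0+49368+12·35·34=63648; k=3: 9240+23188+12·22·34=41404; k=4: 17424+0+12·31·34=30072 → min 30072.
Length 5: A..E: k=1: 0+30072+38·12·34=45576; k=2: 15960+49368+38·35·34=110548; k=3: 19272+23188+38·22·34=70884; k=4: 31560+0+38·31·34=71612 → min 45576.
Optimal order: (A(((BC)D)E)) with cost 45576.

45576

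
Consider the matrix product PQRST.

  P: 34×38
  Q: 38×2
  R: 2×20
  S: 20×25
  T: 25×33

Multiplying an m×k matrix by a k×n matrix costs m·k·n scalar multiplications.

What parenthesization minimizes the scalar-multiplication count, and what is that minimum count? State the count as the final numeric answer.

7478

Adjacent pairs: PQ = 34·38·2 = 2584; QR = 38·2·20 = 1520; RS = 2·20·25 = 1000; ST = 20·25·33 = 16500.
Length 3: P..R: k=1: 0+1520+34·38·20=27360; k=2: 2584+0+34·2·20=3944 → min 3944 | Q..S: k=2: 0+1000+38·2·25=2900; k=3: 1520+0+38·20·25=20520 → min 2900 | R..T: k=3: 0+16500+2·20·33=17820; k=4: 1000+0+2·25·33=2650 → min 2650.
Length 4: P..S: k=1: 0+2900+34·38·25=35200; k=2: 2584+1000+34·2·25=5284; k=3: 3944+0+34·20·25=20944 → min 5284 | Q..T: k=2: 0+2650+38·2·33=5158; k=3: 1520+16500+38·20·33=43100; k=4: 2900+0+38·25·33=34250 → min 5158.
Length 5: P..T: k=1: 0+5158+34·38·33=47794; k=2: 2584+2650+34·2·33=7478; k=3: 3944+16500+34·20·33=42884; k=4: 5284+0+34·25·33=33334 → min 7478.
Optimal parenthesization: ((PQ)((RS)T)) with cost 7478.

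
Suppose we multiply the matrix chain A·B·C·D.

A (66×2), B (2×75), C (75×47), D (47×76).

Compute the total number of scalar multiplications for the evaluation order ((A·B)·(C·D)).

(A·B): 66×2 by 2×75 → 66×75, cost 66·2·75 = 9900
(C·D): 75×47 by 47×76 → 75×76, cost 75·47·76 = 267900
((A·B)·(C·D)): 66×75 by 75×76 → 66×76, cost 66·75·76 = 376200; cumulative 654000
Total: 654000 scalar multiplications.

654000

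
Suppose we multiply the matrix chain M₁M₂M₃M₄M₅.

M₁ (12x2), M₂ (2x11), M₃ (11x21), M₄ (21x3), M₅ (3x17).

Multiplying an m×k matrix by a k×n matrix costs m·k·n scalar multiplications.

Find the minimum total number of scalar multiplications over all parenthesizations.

Adjacent pairs: M₁M₂ = 12·2·11 = 264; M₂M₃ = 2·11·21 = 462; M₃M₄ = 11·21·3 = 693; M₄M₅ = 21·3·17 = 1071.
Length 3: M₁..M₃: k=1: 0+462+12·2·21=966; k=2: 264+0+12·11·21=3036 → min 966 | M₂..M₄: k=2: 0+693+2·11·3=759; k=3: 462+0+2·21·3=588 → min 588 | M₃..M₅: k=3: 0+1071+11·21·17=4998; k=4: 693+0+11·3·17=1254 → min 1254.
Length 4: M₁..M₄: k=1: 0+588+12·2·3=660; k=2: 264+693+12·11·3=1353; k=3: 966+0+12·21·3=1722 → min 660 | M₂..M₅: k=2: 0+1254+2·11·17=1628; k=3: 462+1071+2·21·17=2247; k=4: 588+0+2·3·17=690 → min 690.
Length 5: M₁..M₅: k=1: 0+690+12·2·17=1098; k=2: 264+1254+12·11·17=3762; k=3: 966+1071+12·21·17=6321; k=4: 660+0+12·3·17=1272 → min 1098.
Optimal order: (M₁(((M₂M₃)M₄)M₅)) with cost 1098.

1098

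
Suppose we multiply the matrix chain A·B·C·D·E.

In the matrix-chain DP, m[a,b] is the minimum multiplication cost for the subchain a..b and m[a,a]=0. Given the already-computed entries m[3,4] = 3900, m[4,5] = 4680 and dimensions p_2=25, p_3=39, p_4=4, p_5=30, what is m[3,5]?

6900

m[3,5] = min over k∈[3,4] of m[3,k]+m[k+1,5]+p_{2}·p_k·p_{5}.
k=3: 0 + 4680 + 25·39·30 = 33930; k=4: 3900 + 0 + 25·4·30 = 6900.
Minimum: 6900 at k=4.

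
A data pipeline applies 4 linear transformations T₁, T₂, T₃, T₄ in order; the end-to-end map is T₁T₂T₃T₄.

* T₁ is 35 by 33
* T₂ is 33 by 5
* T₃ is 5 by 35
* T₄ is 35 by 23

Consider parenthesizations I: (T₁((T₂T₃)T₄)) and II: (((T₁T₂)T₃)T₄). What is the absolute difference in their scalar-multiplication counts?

Order I = (T₁((T₂T₃)T₄)): (T₂T₃): 33×5 by 5×35 → 33×35, cost 33·5·35 = 5775; ((T₂T₃)T₄): 33×35 by 35×23 → 33×23, cost 33·35·23 = 26565; cumulative 32340; (T₁((T₂T₃)T₄)): 35×33 by 33×23 → 35×23, cost 35·33·23 = 26565; cumulative 58905. Total 58905.
Order II = (((T₁T₂)T₃)T₄): (T₁T₂): 35×33 by 33×5 → 35×5, cost 35·33·5 = 5775; ((T₁T₂)T₃): 35×5 by 5×35 → 35×35, cost 35·5·35 = 6125; cumulative 11900; (((T₁T₂)T₃)T₄): 35×35 by 35×23 → 35×23, cost 35·35·23 = 28175; cumulative 40075. Total 40075.
Difference: |58905 − 40075| = 18830.

18830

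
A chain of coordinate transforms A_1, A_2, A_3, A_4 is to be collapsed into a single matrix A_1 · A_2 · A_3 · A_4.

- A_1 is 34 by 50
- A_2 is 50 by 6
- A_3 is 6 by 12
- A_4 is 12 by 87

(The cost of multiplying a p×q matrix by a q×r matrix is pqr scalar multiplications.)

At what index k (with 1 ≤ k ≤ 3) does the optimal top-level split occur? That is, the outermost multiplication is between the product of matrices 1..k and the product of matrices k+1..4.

Adjacent pairs: A_1A_2 = 34·50·6 = 10200; A_2A_3 = 50·6·12 = 3600; A_3A_4 = 6·12·87 = 6264.
Length 3: A_1..A_3: k=1: 0+3600+34·50·12=24000; k=2: 10200+0+34·6·12=12648 → min 12648 | A_2..A_4: k=2: 0+6264+50·6·87=32364; k=3: 3600+0+50·12·87=55800 → min 32364.
Top-level splits: k=1: (A_1..A_1)·(A_2..A_4) → 0+32364+34·50·87 = 180264; k=2: (A_1..A_2)·(A_3..A_4) → 10200+6264+34·6·87 = 34212; k=3: (A_1..A_3)·(A_4..A_4) → 12648+0+34·12·87 = 48144.
Best split is after A_2, i.e. k = 2.

2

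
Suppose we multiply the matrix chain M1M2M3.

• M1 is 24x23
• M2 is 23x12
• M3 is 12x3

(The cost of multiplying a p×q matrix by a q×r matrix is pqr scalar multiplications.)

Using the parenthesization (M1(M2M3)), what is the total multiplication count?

2484

(M2M3): 23×12 by 12×3 → 23×3, cost 23·12·3 = 828
(M1(M2M3)): 24×23 by 23×3 → 24×3, cost 24·23·3 = 1656; cumulative 2484
Total: 2484 scalar multiplications.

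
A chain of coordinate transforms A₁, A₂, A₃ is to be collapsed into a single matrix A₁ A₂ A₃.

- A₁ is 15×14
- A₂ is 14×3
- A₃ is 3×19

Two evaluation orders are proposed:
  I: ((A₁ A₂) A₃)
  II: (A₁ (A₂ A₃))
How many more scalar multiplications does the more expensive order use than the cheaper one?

3303

Order I = ((A₁ A₂) A₃): (A₁ A₂): 15×14 by 14×3 → 15×3, cost 15·14·3 = 630; ((A₁ A₂) A₃): 15×3 by 3×19 → 15×19, cost 15·3·19 = 855; cumulative 1485. Total 1485.
Order II = (A₁ (A₂ A₃)): (A₂ A₃): 14×3 by 3×19 → 14×19, cost 14·3·19 = 798; (A₁ (A₂ A₃)): 15×14 by 14×19 → 15×19, cost 15·14·19 = 3990; cumulative 4788. Total 4788.
Difference: |1485 − 4788| = 3303.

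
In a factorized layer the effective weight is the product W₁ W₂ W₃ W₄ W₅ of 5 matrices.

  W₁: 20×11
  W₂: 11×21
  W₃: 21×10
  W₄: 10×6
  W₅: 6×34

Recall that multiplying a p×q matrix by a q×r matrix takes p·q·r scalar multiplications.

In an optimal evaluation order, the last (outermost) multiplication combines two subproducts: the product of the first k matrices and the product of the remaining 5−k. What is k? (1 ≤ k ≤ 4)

4

Adjacent pairs: W₁W₂ = 20·11·21 = 4620; W₂W₃ = 11·21·10 = 2310; W₃W₄ = 21·10·6 = 1260; W₄W₅ = 10·6·34 = 2040.
Length 3: W₁..W₃: k=1: 0+2310+20·11·10=4510; k=2: 4620+0+20·21·10=8820 → min 4510 | W₂..W₄: k=2: 0+1260+11·21·6=2646; k=3: 2310+0+11·10·6=2970 → min 2646 | W₃..W₅: k=3: 0+2040+21·10·34=9180; k=4: 1260+0+21·6·34=5544 → min 5544.
Length 4: W₁..W₄: k=1: 0+2646+20·11·6=3966; k=2: 4620+1260+20·21·6=8400; k=3: 4510+0+20·10·6=5710 → min 3966 | W₂..W₅: k=2: 0+5544+11·21·34=13398; k=3: 2310+2040+11·10·34=8090; k=4: 2646+0+11·6·34=4890 → min 4890.
Top-level splits: k=1: (W₁..W₁)·(W₂..W₅) → 0+4890+20·11·34 = 12370; k=2: (W₁..W₂)·(W₃..W₅) → 4620+5544+20·21·34 = 24444; k=3: (W₁..W₃)·(W₄..W₅) → 4510+2040+20·10·34 = 13350; k=4: (W₁..W₄)·(W₅..W₅) → 3966+0+20·6·34 = 8046.
Best split is after W₄, i.e. k = 4.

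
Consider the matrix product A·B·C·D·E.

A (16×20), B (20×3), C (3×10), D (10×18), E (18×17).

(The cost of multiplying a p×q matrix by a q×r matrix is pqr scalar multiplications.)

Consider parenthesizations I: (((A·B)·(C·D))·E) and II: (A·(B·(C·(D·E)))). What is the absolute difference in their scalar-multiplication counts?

Order I = (((A·B)·(C·D))·E): (A·B): 16×20 by 20×3 → 16×3, cost 16·20·3 = 960; (C·D): 3×10 by 10×18 → 3×18, cost 3·10·18 = 540; ((A·B)·(C·D)): 16×3 by 3×18 → 16×18, cost 16·3·18 = 864; cumulative 2364; (((A·B)·(C·D))·E): 16×18 by 18×17 → 16×17, cost 16·18·17 = 4896; cumulative 7260. Total 7260.
Order II = (A·(B·(C·(D·E)))): (D·E): 10×18 by 18×17 → 10×17, cost 10·18·17 = 3060; (C·(D·E)): 3×10 by 10×17 → 3×17, cost 3·10·17 = 510; cumulative 3570; (B·(C·(D·E))): 20×3 by 3×17 → 20×17, cost 20·3·17 = 1020; cumulative 4590; (A·(B·(C·(D·E)))): 16×20 by 20×17 → 16×17, cost 16·20·17 = 5440; cumulative 10030. Total 10030.
Difference: |7260 − 10030| = 2770.

2770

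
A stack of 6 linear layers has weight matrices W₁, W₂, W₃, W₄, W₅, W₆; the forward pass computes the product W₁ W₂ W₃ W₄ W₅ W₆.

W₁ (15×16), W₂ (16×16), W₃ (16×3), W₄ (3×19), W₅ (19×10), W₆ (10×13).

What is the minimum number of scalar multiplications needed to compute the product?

Adjacent pairs: W₁W₂ = 15·16·16 = 3840; W₂W₃ = 16·16·3 = 768; W₃W₄ = 16·3·19 = 912; W₄W₅ = 3·19·10 = 570; W₅W₆ = 19·10·13 = 2470.
Length 3: W₁..W₃: k=1: 0+768+15·16·3=1488; k=2: 3840+0+15·16·3=4560 → min 1488 | W₂..W₄: k=2: 0+912+16·16·19=5776; k=3: 768+0+16·3·19=1680 → min 1680 | W₃..W₅: k=3: 0+570+16·3·10=1050; k=4: 912+0+16·19·10=3952 → min 1050 | W₄..W₆: k=4: 0+2470+3·19·13=3211; k=5: 570+0+3·10·13=960 → min 960.
Length 4: W₁..W₄: k=1: 0+1680+15·16·19=6240; k=2: 3840+912+15·16·19=9312; k=3: 1488+0+15·3·19=2343 → min 2343 | W₂..W₅: k=2: 0+1050+16·16·10=3610; k=3: 768+570+16·3·10=1818; k=4: 1680+0+16·19·10=4720 → min 1818 | W₃..W₆: k=3: 0+960+16·3·13=1584; k=4: 912+2470+16·19·13=7334; k=5: 1050+0+16·10·13=3130 → min 1584.
Length 5: W₁..W₅: k=1: 0+1818+15·16·10=4218; k=2: 3840+1050+15·16·10=7290; k=3: 1488+570+15·3·10=2508; k=4: 2343+0+15·19·10=5193 → min 2508 | W₂..W₆: k=2: 0+1584+16·16·13=4912; k=3: 768+960+16·3·13=2352; k=4: 1680+2470+16·19·13=8102; k=5: 1818+0+16·10·13=3898 → min 2352.
Length 6: W₁..W₆: k=1: 0+2352+15·16·13=5472; k=2: 3840+1584+15·16·13=8544; k=3: 1488+960+15·3·13=3033; k=4: 2343+2470+15·19·13=8518; k=5: 2508+0+15·10·13=4458 → min 3033.
Optimal order: ((W₁ (W₂ W₃)) ((W₄ W₅) W₆)) with cost 3033.

3033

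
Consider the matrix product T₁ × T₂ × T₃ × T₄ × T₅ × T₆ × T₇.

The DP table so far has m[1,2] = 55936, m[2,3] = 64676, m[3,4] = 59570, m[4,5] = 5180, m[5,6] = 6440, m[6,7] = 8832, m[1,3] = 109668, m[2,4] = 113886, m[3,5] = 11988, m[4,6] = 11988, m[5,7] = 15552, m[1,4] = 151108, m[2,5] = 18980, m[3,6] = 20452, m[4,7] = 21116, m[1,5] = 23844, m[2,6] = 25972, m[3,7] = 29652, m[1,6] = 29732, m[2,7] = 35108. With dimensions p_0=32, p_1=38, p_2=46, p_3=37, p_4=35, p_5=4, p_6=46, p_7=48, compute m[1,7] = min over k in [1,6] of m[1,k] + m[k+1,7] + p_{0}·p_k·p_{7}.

m[1,7] = min over k∈[1,6] of m[1,k]+m[k+1,7]+p_{0}·p_k·p_{7}.
k=1: 0 + 35108 + 32·38·48 = 93476; k=2: 55936 + 29652 + 32·46·48 = 156244; k=3: 109668 + 21116 + 32·37·48 = 187616; k=4: 151108 + 15552 + 32·35·48 = 220420; k=5: 23844 + 8832 + 32·4·48 = 38820; k=6: 29732 + 0 + 32·46·48 = 100388.
Minimum: 38820 at k=5.

38820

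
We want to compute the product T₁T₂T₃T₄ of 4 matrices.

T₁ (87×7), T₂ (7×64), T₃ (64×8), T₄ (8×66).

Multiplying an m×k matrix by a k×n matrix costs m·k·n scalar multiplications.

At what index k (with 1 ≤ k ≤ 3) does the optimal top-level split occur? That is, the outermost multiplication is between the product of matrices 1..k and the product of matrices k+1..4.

1

Adjacent pairs: T₁T₂ = 87·7·64 = 38976; T₂T₃ = 7·64·8 = 3584; T₃T₄ = 64·8·66 = 33792.
Length 3: T₁..T₃: k=1: 0+3584+87·7·8=8456; k=2: 38976+0+87·64·8=83520 → min 8456 | T₂..T₄: k=2: 0+33792+7·64·66=63360; k=3: 3584+0+7·8·66=7280 → min 7280.
Top-level splits: k=1: (T₁..T₁)·(T₂..T₄) → 0+7280+87·7·66 = 47474; k=2: (T₁..T₂)·(T₃..T₄) → 38976+33792+87·64·66 = 440256; k=3: (T₁..T₃)·(T₄..T₄) → 8456+0+87·8·66 = 54392.
Best split is after T₁, i.e. k = 1.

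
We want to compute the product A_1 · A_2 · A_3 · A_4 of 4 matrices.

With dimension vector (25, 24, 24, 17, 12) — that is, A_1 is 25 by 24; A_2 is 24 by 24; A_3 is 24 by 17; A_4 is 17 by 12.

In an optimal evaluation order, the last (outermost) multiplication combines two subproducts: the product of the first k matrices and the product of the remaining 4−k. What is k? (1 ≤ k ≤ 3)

Adjacent pairs: A_1A_2 = 25·24·24 = 14400; A_2A_3 = 24·24·17 = 9792; A_3A_4 = 24·17·12 = 4896.
Length 3: A_1..A_3: k=1: 0+9792+25·24·17=19992; k=2: 14400+0+25·24·17=24600 → min 19992 | A_2..A_4: k=2: 0+4896+24·24·12=11808; k=3: 9792+0+24·17·12=14688 → min 11808.
Top-level splits: k=1: (A_1..A_1)·(A_2..A_4) → 0+11808+25·24·12 = 19008; k=2: (A_1..A_2)·(A_3..A_4) → 14400+4896+25·24·12 = 26496; k=3: (A_1..A_3)·(A_4..A_4) → 19992+0+25·17·12 = 25092.
Best split is after A_1, i.e. k = 1.

1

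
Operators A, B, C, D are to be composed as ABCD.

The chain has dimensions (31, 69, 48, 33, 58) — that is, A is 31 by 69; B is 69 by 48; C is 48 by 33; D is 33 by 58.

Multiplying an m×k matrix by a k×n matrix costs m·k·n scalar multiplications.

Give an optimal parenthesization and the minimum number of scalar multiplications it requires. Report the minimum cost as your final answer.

Adjacent pairs: AB = 31·69·48 = 102672; BC = 69·48·33 = 109296; CD = 48·33·58 = 91872.
Length 3: A..C: k=1: 0+109296+31·69·33=179883; k=2: 102672+0+31·48·33=151776 → min 151776 | B..D: k=2: 0+91872+69·48·58=283968; k=3: 109296+0+69·33·58=241362 → min 241362.
Length 4: A..D: k=1: 0+241362+31·69·58=365424; k=2: 102672+91872+31·48·58=280848; k=3: 151776+0+31·33·58=211110 → min 211110.
Optimal parenthesization: (((AB)C)D) with cost 211110.

211110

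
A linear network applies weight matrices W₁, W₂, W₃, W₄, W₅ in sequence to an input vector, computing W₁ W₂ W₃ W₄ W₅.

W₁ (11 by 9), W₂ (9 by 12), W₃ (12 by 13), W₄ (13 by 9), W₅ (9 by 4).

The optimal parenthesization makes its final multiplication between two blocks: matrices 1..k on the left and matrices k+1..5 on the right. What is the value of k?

Adjacent pairs: W₁W₂ = 11·9·12 = 1188; W₂W₃ = 9·12·13 = 1404; W₃W₄ = 12·13·9 = 1404; W₄W₅ = 13·9·4 = 468.
Length 3: W₁..W₃: k=1: 0+1404+11·9·13=2691; k=2: 1188+0+11·12·13=2904 → min 2691 | W₂..W₄: k=2: 0+1404+9·12·9=2376; k=3: 1404+0+9·13·9=2457 → min 2376 | W₃..W₅: k=3: 0+468+12·13·4=1092; k=4: 1404+0+12·9·4=1836 → min 1092.
Length 4: W₁..W₄: k=1: 0+2376+11·9·9=3267; k=2: 1188+1404+11·12·9=3780; k=3: 2691+0+11·13·9=3978 → min 3267 | W₂..W₅: k=2: 0+1092+9·12·4=1524; k=3: 1404+468+9·13·4=2340; k=4: 2376+0+9·9·4=2700 → min 1524.
Top-level splits: k=1: (W₁..W₁)·(W₂..W₅) → 0+1524+11·9·4 = 1920; k=2: (W₁..W₂)·(W₃..W₅) → 1188+1092+11·12·4 = 2808; k=3: (W₁..W₃)·(W₄..W₅) → 2691+468+11·13·4 = 3731; k=4: (W₁..W₄)·(W₅..W₅) → 3267+0+11·9·4 = 3663.
Best split is after W₁, i.e. k = 1.

1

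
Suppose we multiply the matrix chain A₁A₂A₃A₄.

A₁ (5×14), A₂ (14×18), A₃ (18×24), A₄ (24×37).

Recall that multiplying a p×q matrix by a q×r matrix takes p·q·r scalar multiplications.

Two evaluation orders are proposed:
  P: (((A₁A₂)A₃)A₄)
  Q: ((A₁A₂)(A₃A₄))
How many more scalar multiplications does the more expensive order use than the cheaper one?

Order P = (((A₁A₂)A₃)A₄): (A₁A₂): 5×14 by 14×18 → 5×18, cost 5·14·18 = 1260; ((A₁A₂)A₃): 5×18 by 18×24 → 5×24, cost 5·18·24 = 2160; cumulative 3420; (((A₁A₂)A₃)A₄): 5×24 by 24×37 → 5×37, cost 5·24·37 = 4440; cumulative 7860. Total 7860.
Order Q = ((A₁A₂)(A₃A₄)): (A₁A₂): 5×14 by 14×18 → 5×18, cost 5·14·18 = 1260; (A₃A₄): 18×24 by 24×37 → 18×37, cost 18·24·37 = 15984; ((A₁A₂)(A₃A₄)): 5×18 by 18×37 → 5×37, cost 5·18·37 = 3330; cumulative 20574. Total 20574.
Difference: |7860 − 20574| = 12714.

12714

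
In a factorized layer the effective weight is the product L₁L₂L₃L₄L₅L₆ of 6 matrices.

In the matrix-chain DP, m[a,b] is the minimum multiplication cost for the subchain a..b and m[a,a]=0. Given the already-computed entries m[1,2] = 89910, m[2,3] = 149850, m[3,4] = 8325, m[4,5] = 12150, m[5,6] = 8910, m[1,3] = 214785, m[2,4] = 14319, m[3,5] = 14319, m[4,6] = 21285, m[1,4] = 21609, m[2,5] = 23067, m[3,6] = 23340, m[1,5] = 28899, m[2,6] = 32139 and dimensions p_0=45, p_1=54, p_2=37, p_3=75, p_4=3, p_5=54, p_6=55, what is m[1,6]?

m[1,6] = min over k∈[1,5] of m[1,k]+m[k+1,6]+p_{0}·p_k·p_{6}.
k=1: 0 + 32139 + 45·54·55 = 165789; k=2: 89910 + 23340 + 45·37·55 = 204825; k=3: 214785 + 21285 + 45·75·55 = 421695; k=4: 21609 + 8910 + 45·3·55 = 37944; k=5: 28899 + 0 + 45·54·55 = 162549.
Minimum: 37944 at k=4.

37944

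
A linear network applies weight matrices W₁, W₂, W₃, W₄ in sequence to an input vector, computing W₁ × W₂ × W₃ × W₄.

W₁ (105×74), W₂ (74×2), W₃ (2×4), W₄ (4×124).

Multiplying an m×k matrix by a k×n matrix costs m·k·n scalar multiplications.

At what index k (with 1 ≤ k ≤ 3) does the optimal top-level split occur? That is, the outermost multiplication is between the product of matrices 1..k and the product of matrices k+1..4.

2

Adjacent pairs: W₁W₂ = 105·74·2 = 15540; W₂W₃ = 74·2·4 = 592; W₃W₄ = 2·4·124 = 992.
Length 3: W₁..W₃: k=1: 0+592+105·74·4=31672; k=2: 15540+0+105·2·4=16380 → min 16380 | W₂..W₄: k=2: 0+992+74·2·124=19344; k=3: 592+0+74·4·124=37296 → min 19344.
Top-level splits: k=1: (W₁..W₁)·(W₂..W₄) → 0+19344+105·74·124 = 982824; k=2: (W₁..W₂)·(W₃..W₄) → 15540+992+105·2·124 = 42572; k=3: (W₁..W₃)·(W₄..W₄) → 16380+0+105·4·124 = 68460.
Best split is after W₂, i.e. k = 2.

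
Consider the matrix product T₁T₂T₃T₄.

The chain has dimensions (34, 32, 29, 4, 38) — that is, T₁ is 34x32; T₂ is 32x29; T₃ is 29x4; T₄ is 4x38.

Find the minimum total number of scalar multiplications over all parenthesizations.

Adjacent pairs: T₁T₂ = 34·32·29 = 31552; T₂T₃ = 32·29·4 = 3712; T₃T₄ = 29·4·38 = 4408.
Length 3: T₁..T₃: k=1: 0+3712+34·32·4=8064; k=2: 31552+0+34·29·4=35496 → min 8064 | T₂..T₄: k=2: 0+4408+32·29·38=39672; k=3: 3712+0+32·4·38=8576 → min 8576.
Length 4: T₁..T₄: k=1: 0+8576+34·32·38=49920; k=2: 31552+4408+34·29·38=73428; k=3: 8064+0+34·4·38=13232 → min 13232.
Optimal order: ((T₁(T₂T₃))T₄) with cost 13232.

13232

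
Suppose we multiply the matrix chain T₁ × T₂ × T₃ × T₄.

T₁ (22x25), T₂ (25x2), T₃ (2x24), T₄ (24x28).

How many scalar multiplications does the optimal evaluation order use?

Adjacent pairs: T₁T₂ = 22·25·2 = 1100; T₂T₃ = 25·2·24 = 1200; T₃T₄ = 2·24·28 = 1344.
Length 3: T₁..T₃: k=1: 0+1200+22·25·24=14400; k=2: 1100+0+22·2·24=2156 → min 2156 | T₂..T₄: k=2: 0+1344+25·2·28=2744; k=3: 1200+0+25·24·28=18000 → min 2744.
Length 4: T₁..T₄: k=1: 0+2744+22·25·28=18144; k=2: 1100+1344+22·2·28=3676; k=3: 2156+0+22·24·28=16940 → min 3676.
Optimal order: ((T₁ × T₂) × (T₃ × T₄)) with cost 3676.

3676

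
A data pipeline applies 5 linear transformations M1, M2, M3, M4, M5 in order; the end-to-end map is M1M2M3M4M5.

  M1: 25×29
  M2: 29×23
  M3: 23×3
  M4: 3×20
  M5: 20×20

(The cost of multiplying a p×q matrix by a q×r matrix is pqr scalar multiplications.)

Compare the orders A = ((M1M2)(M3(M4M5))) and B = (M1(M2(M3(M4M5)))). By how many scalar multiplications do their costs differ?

335

Order A = ((M1M2)(M3(M4M5))): (M1M2): 25×29 by 29×23 → 25×23, cost 25·29·23 = 16675; (M4M5): 3×20 by 20×20 → 3×20, cost 3·20·20 = 1200; (M3(M4M5)): 23×3 by 3×20 → 23×20, cost 23·3·20 = 1380; cumulative 2580; ((M1M2)(M3(M4M5))): 25×23 by 23×20 → 25×20, cost 25·23·20 = 11500; cumulative 30755. Total 30755.
Order B = (M1(M2(M3(M4M5)))): (M4M5): 3×20 by 20×20 → 3×20, cost 3·20·20 = 1200; (M3(M4M5)): 23×3 by 3×20 → 23×20, cost 23·3·20 = 1380; cumulative 2580; (M2(M3(M4M5))): 29×23 by 23×20 → 29×20, cost 29·23·20 = 13340; cumulative 15920; (M1(M2(M3(M4M5)))): 25×29 by 29×20 → 25×20, cost 25·29·20 = 14500; cumulative 30420. Total 30420.
Difference: |30755 − 30420| = 335.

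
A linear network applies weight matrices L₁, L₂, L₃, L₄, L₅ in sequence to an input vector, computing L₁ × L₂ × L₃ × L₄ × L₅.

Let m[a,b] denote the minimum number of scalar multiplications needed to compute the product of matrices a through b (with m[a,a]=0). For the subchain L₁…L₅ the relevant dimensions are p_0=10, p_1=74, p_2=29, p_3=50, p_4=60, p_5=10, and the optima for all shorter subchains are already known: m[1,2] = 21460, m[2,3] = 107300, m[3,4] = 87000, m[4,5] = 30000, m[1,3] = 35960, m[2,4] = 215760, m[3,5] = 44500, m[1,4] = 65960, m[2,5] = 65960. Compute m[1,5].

m[1,5] = min over k∈[1,4] of m[1,k]+m[k+1,5]+p_{0}·p_k·p_{5}.
k=1: 0 + 65960 + 10·74·10 = 73360; k=2: 21460 + 44500 + 10·29·10 = 68860; k=3: 35960 + 30000 + 10·50·10 = 70960; k=4: 65960 + 0 + 10·60·10 = 71960.
Minimum: 68860 at k=2.

68860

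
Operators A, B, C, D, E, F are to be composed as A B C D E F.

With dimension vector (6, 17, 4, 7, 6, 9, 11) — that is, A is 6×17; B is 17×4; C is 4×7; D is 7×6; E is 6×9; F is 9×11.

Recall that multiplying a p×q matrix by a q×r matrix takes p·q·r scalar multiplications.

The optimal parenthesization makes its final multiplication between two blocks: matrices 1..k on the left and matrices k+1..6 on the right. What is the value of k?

2

Adjacent pairs: AB = 6·17·4 = 408; BC = 17·4·7 = 476; CD = 4·7·6 = 168; DE = 7·6·9 = 378; EF = 6·9·11 = 594.
Length 3: A..C: k=1: 0+476+6·17·7=1190; k=2: 408+0+6·4·7=576 → min 576 | B..D: k=2: 0+168+17·4·6=576; k=3: 476+0+17·7·6=1190 → min 576 | C..E: k=3: 0+378+4·7·9=630; k=4: 168+0+4·6·9=384 → min 384 | D..F: k=4: 0+594+7·6·11=1056; k=5: 378+0+7·9·11=1071 → min 1056.
Length 4: A..D: k=1: 0+576+6·17·6=1188; k=2: 408+168+6·4·6=720; k=3: 576+0+6·7·6=828 → min 720 | B..E: k=2: 0+384+17·4·9=996; k=3: 476+378+17·7·9=1925; k=4: 576+0+17·6·9=1494 → min 996 | C..F: k=3: 0+1056+4·7·11=1364; k=4: 168+594+4·6·11=1026; k=5: 384+0+4·9·11=780 → min 780.
Length 5: A..E: k=1: 0+996+6·17·9=1914; k=2: 408+384+6·4·9=1008; k=3: 576+378+6·7·9=1332; k=4: 720+0+6·6·9=1044 → min 1008 | B..F: k=2: 0+780+17·4·11=1528; k=3: 476+1056+17·7·11=2841; k=4: 576+594+17·6·11=2292; k=5: 996+0+17·9·11=2679 → min 1528.
Top-level splits: k=1: (A..A)·(B..F) → 0+1528+6·17·11 = 2650; k=2: (A..B)·(C..F) → 408+780+6·4·11 = 1452; k=3: (A..C)·(D..F) → 576+1056+6·7·11 = 2094; k=4: (A..D)·(E..F) → 720+594+6·6·11 = 1710; k=5: (A..E)·(F..F) → 1008+0+6·9·11 = 1602.
Best split is after B, i.e. k = 2.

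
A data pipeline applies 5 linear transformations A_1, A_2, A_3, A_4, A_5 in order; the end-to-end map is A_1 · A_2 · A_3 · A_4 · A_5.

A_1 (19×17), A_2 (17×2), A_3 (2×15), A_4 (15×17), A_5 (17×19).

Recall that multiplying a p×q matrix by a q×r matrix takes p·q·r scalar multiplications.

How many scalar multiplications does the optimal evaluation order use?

2524

Adjacent pairs: A_1A_2 = 19·17·2 = 646; A_2A_3 = 17·2·15 = 510; A_3A_4 = 2·15·17 = 510; A_4A_5 = 15·17·19 = 4845.
Length 3: A_1..A_3: k=1: 0+510+19·17·15=5355; k=2: 646+0+19·2·15=1216 → min 1216 | A_2..A_4: k=2: 0+510+17·2·17=1088; k=3: 510+0+17·15·17=4845 → min 1088 | A_3..A_5: k=3: 0+4845+2·15·19=5415; k=4: 510+0+2·17·19=1156 → min 1156.
Length 4: A_1..A_4: k=1: 0+1088+19·17·17=6579; k=2: 646+510+19·2·17=1802; k=3: 1216+0+19·15·17=6061 → min 1802 | A_2..A_5: k=2: 0+1156+17·2·19=1802; k=3: 510+4845+17·15·19=10200; k=4: 1088+0+17·17·19=6579 → min 1802.
Length 5: A_1..A_5: k=1: 0+1802+19·17·19=7939; k=2: 646+1156+19·2·19=2524; k=3: 1216+4845+19·15·19=11476; k=4: 1802+0+19·17·19=7939 → min 2524.
Optimal order: ((A_1 · A_2) · ((A_3 · A_4) · A_5)) with cost 2524.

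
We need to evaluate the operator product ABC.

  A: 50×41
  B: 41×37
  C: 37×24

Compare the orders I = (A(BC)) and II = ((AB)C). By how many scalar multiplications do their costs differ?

Order I = (A(BC)): (BC): 41×37 by 37×24 → 41×24, cost 41·37·24 = 36408; (A(BC)): 50×41 by 41×24 → 50×24, cost 50·41·24 = 49200; cumulative 85608. Total 85608.
Order II = ((AB)C): (AB): 50×41 by 41×37 → 50×37, cost 50·41·37 = 75850; ((AB)C): 50×37 by 37×24 → 50×24, cost 50·37·24 = 44400; cumulative 120250. Total 120250.
Difference: |85608 − 120250| = 34642.

34642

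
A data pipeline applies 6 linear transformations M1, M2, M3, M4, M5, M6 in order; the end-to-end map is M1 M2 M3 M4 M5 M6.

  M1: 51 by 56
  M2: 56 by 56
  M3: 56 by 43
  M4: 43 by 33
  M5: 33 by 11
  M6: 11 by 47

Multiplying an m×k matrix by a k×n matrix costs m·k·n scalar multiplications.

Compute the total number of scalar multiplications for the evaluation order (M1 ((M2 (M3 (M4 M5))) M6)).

239777

(M4 M5): 43×33 by 33×11 → 43×11, cost 43·33·11 = 15609
(M3 (M4 M5)): 56×43 by 43×11 → 56×11, cost 56·43·11 = 26488; cumulative 42097
(M2 (M3 (M4 M5))): 56×56 by 56×11 → 56×11, cost 56·56·11 = 34496; cumulative 76593
((M2 (M3 (M4 M5))) M6): 56×11 by 11×47 → 56×47, cost 56·11·47 = 28952; cumulative 105545
(M1 ((M2 (M3 (M4 M5))) M6)): 51×56 by 56×47 → 51×47, cost 51·56·47 = 134232; cumulative 239777
Total: 239777 scalar multiplications.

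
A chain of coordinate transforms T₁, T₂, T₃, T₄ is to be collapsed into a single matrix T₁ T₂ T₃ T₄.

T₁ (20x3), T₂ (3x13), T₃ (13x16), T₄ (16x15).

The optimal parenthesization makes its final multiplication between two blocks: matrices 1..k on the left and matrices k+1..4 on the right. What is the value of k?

1

Adjacent pairs: T₁T₂ = 20·3·13 = 780; T₂T₃ = 3·13·16 = 624; T₃T₄ = 13·16·15 = 3120.
Length 3: T₁..T₃: k=1: 0+624+20·3·16=1584; k=2: 780+0+20·13·16=4940 → min 1584 | T₂..T₄: k=2: 0+3120+3·13·15=3705; k=3: 624+0+3·16·15=1344 → min 1344.
Top-level splits: k=1: (T₁..T₁)·(T₂..T₄) → 0+1344+20·3·15 = 2244; k=2: (T₁..T₂)·(T₃..T₄) → 780+3120+20·13·15 = 7800; k=3: (T₁..T₃)·(T₄..T₄) → 1584+0+20·16·15 = 6384.
Best split is after T₁, i.e. k = 1.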